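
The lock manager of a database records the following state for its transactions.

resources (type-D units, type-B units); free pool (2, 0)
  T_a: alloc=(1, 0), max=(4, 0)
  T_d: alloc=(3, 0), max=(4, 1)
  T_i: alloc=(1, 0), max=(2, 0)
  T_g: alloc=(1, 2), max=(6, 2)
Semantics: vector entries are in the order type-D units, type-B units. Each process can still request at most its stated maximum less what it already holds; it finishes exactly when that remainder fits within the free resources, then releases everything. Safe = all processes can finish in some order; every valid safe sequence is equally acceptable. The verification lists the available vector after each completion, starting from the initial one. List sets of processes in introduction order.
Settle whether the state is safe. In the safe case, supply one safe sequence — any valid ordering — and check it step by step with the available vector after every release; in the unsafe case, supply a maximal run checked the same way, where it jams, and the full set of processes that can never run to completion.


UNSAFE — no complete ordering exists.
Key observation: after T_i, T_a the pool peaks at (4, 0), and each blocked process is short somewhere: T_d on type-B units; T_g on type-D units.
Going as far as possible: T_i, T_a; after that, nothing fits. Step-by-step check:
  pool = (2, 0)
  run T_i (needs (1, 0), free (2, 0)); after release of (1, 0) the pool is (3, 0)
  run T_a (needs (3, 0), free (3, 0)); after release of (1, 0) the pool is (4, 0)
  T_d cannot run: need (1, 1) vs free (4, 0) (insufficient type-B units)
  T_g cannot run: need (5, 0) vs free (4, 0) (insufficient type-D units)
Never able to finish: T_d and T_g.


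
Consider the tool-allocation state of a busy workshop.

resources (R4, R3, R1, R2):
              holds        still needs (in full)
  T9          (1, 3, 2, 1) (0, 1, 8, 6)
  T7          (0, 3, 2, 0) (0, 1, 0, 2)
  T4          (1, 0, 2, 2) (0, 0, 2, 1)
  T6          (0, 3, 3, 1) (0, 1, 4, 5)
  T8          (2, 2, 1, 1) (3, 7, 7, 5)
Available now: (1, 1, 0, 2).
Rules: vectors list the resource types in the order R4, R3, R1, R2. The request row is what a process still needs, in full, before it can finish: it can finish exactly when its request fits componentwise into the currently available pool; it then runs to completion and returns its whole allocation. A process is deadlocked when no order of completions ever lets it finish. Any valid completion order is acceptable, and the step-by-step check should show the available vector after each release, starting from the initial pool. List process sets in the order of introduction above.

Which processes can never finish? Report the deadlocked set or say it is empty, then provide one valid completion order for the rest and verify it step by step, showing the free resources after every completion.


The deadlocked set is T9, T6 and T8.
Key observation: R2 is the bottleneck — with T7, T4 done the pool holds (2, 4, 4, 4), short of every remaining need.
A valid finishing order for the others: T7, T4. Walking it through:
  pool = (1, 1, 0, 2)
  run T7 (needs (0, 1, 0, 2), free (1, 1, 0, 2)); after release of (0, 3, 2, 0) the pool is (1, 4, 2, 2)
  run T4 (needs (0, 0, 2, 1), free (1, 4, 2, 2)); after release of (1, 0, 2, 2) the pool is (2, 4, 4, 4)
The blocked processes can never fit:
  T9 cannot run: need (0, 1, 8, 6) vs free (2, 4, 4, 4) (insufficient R1 and R2)
  T6 cannot run: need (0, 1, 4, 5) vs free (2, 4, 4, 4) (insufficient R2)
  T8 cannot run: need (3, 7, 7, 5) vs free (2, 4, 4, 4) (insufficient R4, R3, R1 and R2)


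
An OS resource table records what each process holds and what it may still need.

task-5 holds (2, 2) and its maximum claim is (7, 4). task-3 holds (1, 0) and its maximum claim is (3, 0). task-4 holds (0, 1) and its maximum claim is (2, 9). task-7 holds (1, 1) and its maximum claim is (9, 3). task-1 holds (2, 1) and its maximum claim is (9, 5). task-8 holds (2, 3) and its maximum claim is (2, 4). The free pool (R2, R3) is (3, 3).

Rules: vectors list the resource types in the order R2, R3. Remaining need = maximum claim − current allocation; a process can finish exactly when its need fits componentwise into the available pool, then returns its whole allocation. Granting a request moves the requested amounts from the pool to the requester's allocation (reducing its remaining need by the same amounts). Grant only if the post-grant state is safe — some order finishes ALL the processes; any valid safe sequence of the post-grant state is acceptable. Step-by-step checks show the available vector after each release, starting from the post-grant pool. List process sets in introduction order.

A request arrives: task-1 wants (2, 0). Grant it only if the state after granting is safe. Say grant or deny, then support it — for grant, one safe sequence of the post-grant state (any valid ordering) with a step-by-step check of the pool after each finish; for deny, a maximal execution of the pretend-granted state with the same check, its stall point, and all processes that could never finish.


DENY: after the grant no complete ordering would exist.
Key observation: after task-8, task-3 the pool peaks at (4, 6), and each blocked process is short somewhere: task-5 on R2; task-4 on R3; task-7 on R2; task-1 on R2.
After a pretend grant, a maximal execution: task-8, task-3 — then nothing else fits. Walking it through:
  pool = (1, 3)
  task-8 needs (0, 1) <= (1, 3) -> finishes; pool += (2, 3) = (3, 6)
  task-3 needs (2, 0) <= (3, 6) -> finishes; pool += (1, 0) = (4, 6)
  task-5 cannot run: need (5, 2) vs free (4, 6) (insufficient R2)
  task-4 cannot run: need (2, 8) vs free (4, 6) (insufficient R3)
  task-7 cannot run: need (8, 2) vs free (4, 6) (insufficient R2)
  task-1 cannot run: need (5, 4) vs free (4, 6) (insufficient R2)
Post-grant, the permanently blocked set is task-5, task-4, task-7 and task-1.


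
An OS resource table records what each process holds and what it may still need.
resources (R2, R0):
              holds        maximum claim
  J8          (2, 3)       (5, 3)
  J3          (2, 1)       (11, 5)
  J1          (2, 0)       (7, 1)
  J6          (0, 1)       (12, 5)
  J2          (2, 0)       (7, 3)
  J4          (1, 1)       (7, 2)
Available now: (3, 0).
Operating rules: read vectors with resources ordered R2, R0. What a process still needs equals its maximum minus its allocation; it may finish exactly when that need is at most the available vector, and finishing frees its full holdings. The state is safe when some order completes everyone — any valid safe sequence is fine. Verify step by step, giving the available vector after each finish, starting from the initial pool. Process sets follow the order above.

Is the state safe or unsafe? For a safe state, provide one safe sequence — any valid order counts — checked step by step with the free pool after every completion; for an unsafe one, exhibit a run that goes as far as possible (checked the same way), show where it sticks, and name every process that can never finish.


The state is SAFE; one workable sequence: J8, J2, J1, J4, J3, J6.
Key observation: reading the order forward, J8 is the first process whose need (3, 0) meets the free pool (3, 0) exactly on a resource it requests.
Walking it through:
  pool = (3, 0)
  J8: need (3, 0) fits (3, 0); releases (2, 3), pool now (5, 3)
  J2: need (5, 3) fits (5, 3); releases (2, 0), pool now (7, 3)
  J1: need (5, 1) fits (7, 3); releases (2, 0), pool now (9, 3)
  J4: need (6, 1) fits (9, 3); releases (1, 1), pool now (10, 4)
  J3: need (9, 4) fits (10, 4); releases (2, 1), pool now (12, 5)
  J6: need (12, 4) fits (12, 5); releases (0, 1), pool now (12, 6)


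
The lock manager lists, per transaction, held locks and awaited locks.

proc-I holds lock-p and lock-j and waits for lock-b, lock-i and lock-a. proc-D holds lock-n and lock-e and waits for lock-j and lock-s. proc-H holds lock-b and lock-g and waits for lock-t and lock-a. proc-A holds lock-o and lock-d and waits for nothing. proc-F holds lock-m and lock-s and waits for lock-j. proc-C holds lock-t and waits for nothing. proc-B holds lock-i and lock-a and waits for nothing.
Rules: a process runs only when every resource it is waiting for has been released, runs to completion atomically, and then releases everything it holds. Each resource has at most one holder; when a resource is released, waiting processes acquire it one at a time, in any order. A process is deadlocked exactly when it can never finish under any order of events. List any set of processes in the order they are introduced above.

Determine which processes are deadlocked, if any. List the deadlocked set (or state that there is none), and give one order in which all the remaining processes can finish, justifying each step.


The deadlocked set is empty.
Key observation: there is no circular wait here — follow any chain and it reaches a process that is free to run now.
The rest can finish in the order proc-B, proc-C, proc-H, proc-I, proc-F, proc-D, proc-A.
Verifying each step:
  run proc-B (it waits on nothing); releases lock-i and lock-a
  run proc-C (it waits on nothing); releases lock-t
  proc-H waits on lock-t and lock-a — all released -> runs and releases lock-b and lock-g
  proc-I waits on lock-b, lock-i and lock-a — all released -> runs and releases lock-p and lock-j
  proc-F waits on lock-j — all released -> runs and releases lock-m and lock-s
  proc-D waits on lock-j and lock-s — all released -> runs and releases lock-n and lock-e
  run proc-A (it waits on nothing); releases lock-o and lock-d


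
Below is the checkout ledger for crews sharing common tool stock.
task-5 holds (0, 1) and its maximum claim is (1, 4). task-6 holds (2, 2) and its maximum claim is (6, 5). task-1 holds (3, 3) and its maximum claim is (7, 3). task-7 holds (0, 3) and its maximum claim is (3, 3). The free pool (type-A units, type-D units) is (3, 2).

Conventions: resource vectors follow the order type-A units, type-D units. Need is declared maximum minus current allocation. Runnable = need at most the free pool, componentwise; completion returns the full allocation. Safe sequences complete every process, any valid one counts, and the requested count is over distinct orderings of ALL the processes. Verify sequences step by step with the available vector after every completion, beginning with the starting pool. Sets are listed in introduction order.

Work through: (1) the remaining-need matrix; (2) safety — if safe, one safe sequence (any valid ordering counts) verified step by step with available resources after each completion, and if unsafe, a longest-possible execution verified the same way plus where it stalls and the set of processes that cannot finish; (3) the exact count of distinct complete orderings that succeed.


(1) Outstanding need per process (order type-A units, type-D units):
  task-5: (1, 3)
  task-6: (4, 3)
  task-1: (4, 0)
  task-7: (3, 0)
(2) UNSAFE.
Key observation: the pool after task-7, task-5 is (3, 6); every surviving request exceeds it in type-A units, so progress ends there.
The run task-7, task-5 cannot be extended any further. Walking it through:
  pool = (3, 2)
  task-7: need (3, 0) fits (3, 2); releases (0, 3), pool now (3, 5)
  task-5: need (1, 3) fits (3, 5); releases (0, 1), pool now (3, 6)
  task-6 still needs (4, 3) but only (3, 6) is free — short on type-A units
  task-1 still needs (4, 0) but only (3, 6) is free — short on type-A units
Permanently blocked: task-6 and task-1.
(3) The exact count: 0 of the possible complete orderings are safe sequences.


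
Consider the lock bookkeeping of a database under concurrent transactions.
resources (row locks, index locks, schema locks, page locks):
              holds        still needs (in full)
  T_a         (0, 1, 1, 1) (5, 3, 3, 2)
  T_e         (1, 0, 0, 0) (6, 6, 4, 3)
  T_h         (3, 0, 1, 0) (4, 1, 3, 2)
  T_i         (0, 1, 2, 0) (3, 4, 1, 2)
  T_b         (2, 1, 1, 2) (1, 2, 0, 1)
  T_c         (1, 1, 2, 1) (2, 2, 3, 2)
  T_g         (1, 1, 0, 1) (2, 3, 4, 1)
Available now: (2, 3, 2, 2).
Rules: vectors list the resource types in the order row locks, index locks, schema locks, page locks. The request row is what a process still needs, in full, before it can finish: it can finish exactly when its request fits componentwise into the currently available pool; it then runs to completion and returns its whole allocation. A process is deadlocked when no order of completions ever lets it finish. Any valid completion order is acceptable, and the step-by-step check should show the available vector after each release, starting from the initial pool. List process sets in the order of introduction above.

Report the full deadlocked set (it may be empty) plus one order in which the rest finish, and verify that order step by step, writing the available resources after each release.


No process is deadlocked.
Key observation: T_b can run right away; the returned allocation unlocks the remaining processes in turn.
A valid finishing order for the others: T_b, T_i, T_g, T_c, T_h, T_e, T_a. Verifying each step:
  pool = (2, 3, 2, 2)
  T_b needs (1, 2, 0, 1) <= (2, 3, 2, 2) -> finishes; pool += (2, 1, 1, 2) = (4, 4, 3, 4)
  T_i needs (3, 4, 1, 2) <= (4, 4, 3, 4) -> finishes; pool += (0, 1, 2, 0) = (4, 5, 5, 4)
  T_g needs (2, 3, 4, 1) <= (4, 5, 5, 4) -> finishes; pool += (1, 1, 0, 1) = (5, 6, 5, 5)
  T_c needs (2, 2, 3, 2) <= (5, 6, 5, 5) -> finishes; pool += (1, 1, 2, 1) = (6, 7, 7, 6)
  T_h needs (4, 1, 3, 2) <= (6, 7, 7, 6) -> finishes; pool += (3, 0, 1, 0) = (9, 7, 8, 6)
  T_e needs (6, 6, 4, 3) <= (9, 7, 8, 6) -> finishes; pool += (1, 0, 0, 0) = (10, 7, 8, 6)
  T_a needs (5, 3, 3, 2) <= (10, 7, 8, 6) -> finishes; pool += (0, 1, 1, 1) = (10, 8, 9, 7)


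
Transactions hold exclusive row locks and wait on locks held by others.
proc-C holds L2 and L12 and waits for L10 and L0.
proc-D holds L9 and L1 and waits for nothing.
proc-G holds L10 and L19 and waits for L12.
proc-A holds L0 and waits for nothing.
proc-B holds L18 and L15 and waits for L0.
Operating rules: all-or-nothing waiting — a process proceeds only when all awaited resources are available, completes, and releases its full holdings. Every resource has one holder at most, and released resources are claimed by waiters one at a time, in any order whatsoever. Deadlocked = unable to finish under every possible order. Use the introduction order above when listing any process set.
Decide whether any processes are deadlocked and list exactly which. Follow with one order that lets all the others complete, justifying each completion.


The deadlocked set is proc-C and proc-G.
Key observation: nobody on the ring proc-C -> proc-G -> proc-C can start until another member finishes, which never happens; no other process is dragged down with it.
A valid finishing order for the others: proc-D, proc-A, proc-B.
Step-by-step check:
  proc-D waits on nothing -> runs at once and releases L9 and L1
  proc-A waits on nothing -> runs at once and releases L0
  proc-B waits on L0 — all released -> runs and releases L18 and L15


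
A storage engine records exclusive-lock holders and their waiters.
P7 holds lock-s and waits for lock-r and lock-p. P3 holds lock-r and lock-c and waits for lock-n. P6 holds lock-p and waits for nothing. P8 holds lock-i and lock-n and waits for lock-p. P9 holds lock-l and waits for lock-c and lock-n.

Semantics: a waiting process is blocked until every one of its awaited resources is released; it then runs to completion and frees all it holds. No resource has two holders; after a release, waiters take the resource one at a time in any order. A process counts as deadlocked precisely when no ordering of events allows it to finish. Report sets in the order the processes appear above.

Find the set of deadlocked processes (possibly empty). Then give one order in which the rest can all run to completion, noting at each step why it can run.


The deadlocked set is empty.
Key observation: the wait relation is loop-free; peeling off processes with no waits unwinds the whole state.
The rest can finish in the order P6, P8, P3, P7, P9.
Step-by-step check:
  P6: no waits; runs immediately, freeing lock-p
  P8: everything it awaited (lock-p) is free; runs, freeing lock-i and lock-n
  P3: everything it awaited (lock-n) is free; runs, freeing lock-r and lock-c
  P7: everything it awaited (lock-r and lock-p) is free; runs, freeing lock-s
  P9: everything it awaited (lock-c and lock-n) is free; runs, freeing lock-l


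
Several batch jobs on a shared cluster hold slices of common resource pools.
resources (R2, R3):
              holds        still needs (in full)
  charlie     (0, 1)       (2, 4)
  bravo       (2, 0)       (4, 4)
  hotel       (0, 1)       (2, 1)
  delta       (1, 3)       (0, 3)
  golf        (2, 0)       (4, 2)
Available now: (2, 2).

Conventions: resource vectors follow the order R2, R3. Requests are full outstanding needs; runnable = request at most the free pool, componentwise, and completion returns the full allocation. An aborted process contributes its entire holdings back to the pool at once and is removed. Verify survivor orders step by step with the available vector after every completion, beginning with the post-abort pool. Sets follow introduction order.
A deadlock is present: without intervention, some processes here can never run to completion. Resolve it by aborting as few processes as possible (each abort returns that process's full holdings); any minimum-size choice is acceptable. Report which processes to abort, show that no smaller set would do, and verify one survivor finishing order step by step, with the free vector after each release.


The answer: abort bravo.
Key observation: golf had no path to completion before; after the abort of bravo ((2, 0) returned), step 1 is where it fits.
Minimality: the empty abort set fails — the state is deadlocked as it stands.
One survivor order: golf, hotel, delta, charlie. Walking it through (post-abort pool first):
  pool = (4, 2)
  run golf (needs (4, 2), free (4, 2)); after release of (2, 0) the pool is (6, 2)
  run hotel (needs (2, 1), free (6, 2)); after release of (0, 1) the pool is (6, 3)
  run delta (needs (0, 3), free (6, 3)); after release of (1, 3) the pool is (7, 6)
  run charlie (needs (2, 4), free (7, 6)); after release of (0, 1) the pool is (7, 7)


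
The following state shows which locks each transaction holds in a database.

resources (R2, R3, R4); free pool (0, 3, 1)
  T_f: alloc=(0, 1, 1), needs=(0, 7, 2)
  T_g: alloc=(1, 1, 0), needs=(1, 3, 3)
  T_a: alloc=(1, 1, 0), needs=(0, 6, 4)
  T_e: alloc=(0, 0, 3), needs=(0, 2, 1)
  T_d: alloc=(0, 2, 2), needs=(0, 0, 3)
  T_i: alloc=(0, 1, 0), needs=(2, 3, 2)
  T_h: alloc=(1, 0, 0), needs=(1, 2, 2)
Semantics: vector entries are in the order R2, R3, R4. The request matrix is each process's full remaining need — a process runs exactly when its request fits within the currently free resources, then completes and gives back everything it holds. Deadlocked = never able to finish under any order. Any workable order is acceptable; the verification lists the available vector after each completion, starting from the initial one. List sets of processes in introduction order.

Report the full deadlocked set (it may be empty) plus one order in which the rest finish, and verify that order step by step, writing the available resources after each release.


The deadlocked set is T_f, T_g, T_a, T_i and T_h.
Key observation: after T_e, T_d the pool peaks at (0, 5, 6), and each blocked process is short somewhere: T_f on R3; T_g on R2; T_a on R3; T_i on R2; T_h on R2.
A valid finishing order for the others: T_e, T_d. Check, step by step:
  pool = (0, 3, 1)
  run T_e (needs (0, 2, 1), free (0, 3, 1)); after release of (0, 0, 3) the pool is (0, 3, 4)
  run T_d (needs (0, 0, 3), free (0, 3, 4)); after release of (0, 2, 2) the pool is (0, 5, 6)
The blocked processes can never fit:
  blocked: T_f wants (0, 7, 2), pool (0, 5, 6) — not enough R3
  blocked: T_g wants (1, 3, 3), pool (0, 5, 6) — not enough R2
  blocked: T_a wants (0, 6, 4), pool (0, 5, 6) — not enough R3
  blocked: T_i wants (2, 3, 2), pool (0, 5, 6) — not enough R2
  blocked: T_h wants (1, 2, 2), pool (0, 5, 6) — not enough R2


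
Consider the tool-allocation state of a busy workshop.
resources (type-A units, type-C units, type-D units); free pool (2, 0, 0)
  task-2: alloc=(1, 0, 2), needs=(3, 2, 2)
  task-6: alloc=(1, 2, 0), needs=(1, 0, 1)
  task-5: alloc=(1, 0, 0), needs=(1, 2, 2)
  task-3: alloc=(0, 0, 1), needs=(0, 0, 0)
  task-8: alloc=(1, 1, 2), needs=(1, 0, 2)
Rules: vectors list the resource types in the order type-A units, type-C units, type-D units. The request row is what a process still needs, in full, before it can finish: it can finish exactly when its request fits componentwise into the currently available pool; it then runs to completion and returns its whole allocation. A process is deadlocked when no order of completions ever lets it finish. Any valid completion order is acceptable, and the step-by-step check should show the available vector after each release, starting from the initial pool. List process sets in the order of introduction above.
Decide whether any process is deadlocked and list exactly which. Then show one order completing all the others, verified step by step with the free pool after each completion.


Deadlocked set: task-2, task-5 and task-8.
Key observation: once task-3, task-6 finish, the pool peaks at (3, 2, 1) — and every remaining process still needs more type-D units than that.
One completion order for the rest: task-3, task-6. Check, step by step:
  pool = (2, 0, 0)
  task-3: need (0, 0, 0) fits (2, 0, 0); releases (0, 0, 1), pool now (2, 0, 1)
  task-6: need (1, 0, 1) fits (2, 0, 1); releases (1, 2, 0), pool now (3, 2, 1)
The stuck group stays short no matter what:
  task-2 cannot run: need (3, 2, 2) vs free (3, 2, 1) (insufficient type-D units)
  task-5 cannot run: need (1, 2, 2) vs free (3, 2, 1) (insufficient type-D units)
  task-8 cannot run: need (1, 0, 2) vs free (3, 2, 1) (insufficient type-D units)


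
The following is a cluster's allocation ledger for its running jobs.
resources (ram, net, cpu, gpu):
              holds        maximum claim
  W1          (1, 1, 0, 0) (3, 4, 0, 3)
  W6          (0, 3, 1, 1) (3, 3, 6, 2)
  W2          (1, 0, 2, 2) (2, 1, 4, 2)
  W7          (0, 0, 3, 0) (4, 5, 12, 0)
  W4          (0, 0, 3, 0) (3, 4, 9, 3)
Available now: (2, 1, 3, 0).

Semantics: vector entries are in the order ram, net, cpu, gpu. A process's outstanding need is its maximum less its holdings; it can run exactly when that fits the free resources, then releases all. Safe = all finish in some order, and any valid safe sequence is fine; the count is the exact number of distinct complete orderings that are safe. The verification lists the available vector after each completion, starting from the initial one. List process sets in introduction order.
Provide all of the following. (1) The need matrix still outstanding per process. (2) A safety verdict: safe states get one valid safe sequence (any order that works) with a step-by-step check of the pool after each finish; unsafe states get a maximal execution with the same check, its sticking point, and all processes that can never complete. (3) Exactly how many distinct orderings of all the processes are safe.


(1) Need matrix, components ordered ram, net, cpu, gpu:
  W1: (2, 3, 0, 3)
  W6: (3, 0, 5, 1)
  W2: (1, 1, 2, 0)
  W7: (4, 5, 9, 0)
  W4: (3, 4, 6, 3)
(2) SAFE, for example via the order W2, W6, W1, W4, W7.
Key observation: W2 marks the first exact bind of the order: its need (1, 1, 2, 0) fits the free (2, 1, 3, 0) with zero slack on a requested resource.
Verifying each step:
  pool = (2, 1, 3, 0)
  run W2 (needs (1, 1, 2, 0), free (2, 1, 3, 0)); after release of (1, 0, 2, 2) the pool is (3, 1, 5, 2)
  run W6 (needs (3, 0, 5, 1), free (3, 1, 5, 2)); after release of (0, 3, 1, 1) the pool is (3, 4, 6, 3)
  run W1 (needs (2, 3, 0, 3), free (3, 4, 6, 3)); after release of (1, 1, 0, 0) the pool is (4, 5, 6, 3)
  run W4 (needs (3, 4, 6, 3), free (4, 5, 6, 3)); after release of (0, 0, 3, 0) the pool is (4, 5, 9, 3)
  run W7 (needs (4, 5, 9, 0), free (4, 5, 9, 3)); after release of (0, 0, 3, 0) the pool is (4, 5, 12, 3)
(3) Exactly 2 of the possible complete orderings are safe sequences.


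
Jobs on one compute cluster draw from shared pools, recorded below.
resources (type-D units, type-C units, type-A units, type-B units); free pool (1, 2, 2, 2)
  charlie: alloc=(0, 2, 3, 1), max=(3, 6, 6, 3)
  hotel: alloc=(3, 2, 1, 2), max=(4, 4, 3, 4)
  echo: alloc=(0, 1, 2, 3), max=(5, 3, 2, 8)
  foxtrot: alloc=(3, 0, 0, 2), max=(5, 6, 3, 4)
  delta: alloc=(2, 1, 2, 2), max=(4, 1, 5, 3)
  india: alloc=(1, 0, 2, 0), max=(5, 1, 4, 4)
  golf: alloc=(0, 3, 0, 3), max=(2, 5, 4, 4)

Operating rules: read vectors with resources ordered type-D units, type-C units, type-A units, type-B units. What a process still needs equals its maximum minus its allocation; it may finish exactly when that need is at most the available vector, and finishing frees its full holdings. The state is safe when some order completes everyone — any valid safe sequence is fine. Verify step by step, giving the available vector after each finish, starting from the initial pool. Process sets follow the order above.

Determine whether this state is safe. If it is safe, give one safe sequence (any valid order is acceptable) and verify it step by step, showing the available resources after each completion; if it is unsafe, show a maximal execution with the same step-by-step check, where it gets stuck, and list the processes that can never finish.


The state is SAFE; one workable sequence: hotel, charlie, foxtrot, echo, delta, golf, india.
Key observation: hotel is the earliest step where a requested resource binds exactly: need (1, 2, 2, 2), pool (1, 2, 2, 2) at its turn.
Walking it through:
  pool = (1, 2, 2, 2)
  hotel: need (1, 2, 2, 2) fits (1, 2, 2, 2); releases (3, 2, 1, 2), pool now (4, 4, 3, 4)
  charlie: need (3, 4, 3, 2) fits (4, 4, 3, 4); releases (0, 2, 3, 1), pool now (4, 6, 6, 5)
  foxtrot: need (2, 6, 3, 2) fits (4, 6, 6, 5); releases (3, 0, 0, 2), pool now (7, 6, 6, 7)
  echo: need (5, 2, 0, 5) fits (7, 6, 6, 7); releases (0, 1, 2, 3), pool now (7, 7, 8, 10)
  delta: need (2, 0, 3, 1) fits (7, 7, 8, 10); releases (2, 1, 2, 2), pool now (9, 8, 10, 12)
  golf: need (2, 2, 4, 1) fits (9, 8, 10, 12); releases (0, 3, 0, 3), pool now (9, 11, 10, 15)
  india: need (4, 1, 2, 4) fits (9, 11, 10, 15); releases (1, 0, 2, 0), pool now (10, 11, 12, 15)


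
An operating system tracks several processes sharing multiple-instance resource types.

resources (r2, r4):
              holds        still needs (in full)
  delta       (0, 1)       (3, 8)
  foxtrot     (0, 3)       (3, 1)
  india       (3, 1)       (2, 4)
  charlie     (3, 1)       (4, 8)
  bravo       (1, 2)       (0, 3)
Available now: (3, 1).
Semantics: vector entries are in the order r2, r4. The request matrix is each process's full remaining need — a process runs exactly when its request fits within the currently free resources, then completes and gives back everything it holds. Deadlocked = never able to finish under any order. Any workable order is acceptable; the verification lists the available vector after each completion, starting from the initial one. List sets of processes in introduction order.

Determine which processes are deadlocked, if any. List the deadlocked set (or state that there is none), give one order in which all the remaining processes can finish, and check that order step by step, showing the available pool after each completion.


Deadlocked: delta and charlie.
Key observation: no order helps: past foxtrot, india, bravo, the free pool tops out at (7, 7), below what each blocked process needs in r4.
A valid finishing order for the others: foxtrot, india, bravo. Walking it through:
  pool = (3, 1)
  foxtrot: need (3, 1) fits (3, 1); releases (0, 3), pool now (3, 4)
  india: need (2, 4) fits (3, 4); releases (3, 1), pool now (6, 5)
  bravo: need (0, 3) fits (6, 5); releases (1, 2), pool now (7, 7)
The stuck group stays short no matter what:
  delta still needs (3, 8) but only (7, 7) is free — short on r4
  charlie still needs (4, 8) but only (7, 7) is free — short on r4


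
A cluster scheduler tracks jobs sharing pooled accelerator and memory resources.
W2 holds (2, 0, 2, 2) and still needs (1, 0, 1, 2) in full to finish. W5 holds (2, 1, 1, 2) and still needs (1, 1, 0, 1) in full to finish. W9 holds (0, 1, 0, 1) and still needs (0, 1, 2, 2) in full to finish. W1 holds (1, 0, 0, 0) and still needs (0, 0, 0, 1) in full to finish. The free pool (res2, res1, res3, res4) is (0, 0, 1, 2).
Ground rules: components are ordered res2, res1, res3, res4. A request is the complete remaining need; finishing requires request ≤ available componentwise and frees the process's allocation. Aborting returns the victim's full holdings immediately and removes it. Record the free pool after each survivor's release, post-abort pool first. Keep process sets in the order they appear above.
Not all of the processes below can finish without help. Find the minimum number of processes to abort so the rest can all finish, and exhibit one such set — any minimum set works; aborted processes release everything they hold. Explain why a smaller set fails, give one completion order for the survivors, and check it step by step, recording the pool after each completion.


The answer: abort W5.
Key observation: no ordering could ever have run W9 before the abort of W5; with (2, 1, 1, 2) back in the pool it fits at step 3.
Why nothing smaller works: aborting no one leaves the state deadlocked as given.
The survivors complete as W2, W1, W9. Step-by-step check (starting from the post-abort pool):
  pool = (2, 1, 2, 4)
  W2 needs (1, 0, 1, 2) <= (2, 1, 2, 4) -> finishes; pool += (2, 0, 2, 2) = (4, 1, 4, 6)
  W1 needs (0, 0, 0, 1) <= (4, 1, 4, 6) -> finishes; pool += (1, 0, 0, 0) = (5, 1, 4, 6)
  W9 needs (0, 1, 2, 2) <= (5, 1, 4, 6) -> finishes; pool += (0, 1, 0, 1) = (5, 2, 4, 7)


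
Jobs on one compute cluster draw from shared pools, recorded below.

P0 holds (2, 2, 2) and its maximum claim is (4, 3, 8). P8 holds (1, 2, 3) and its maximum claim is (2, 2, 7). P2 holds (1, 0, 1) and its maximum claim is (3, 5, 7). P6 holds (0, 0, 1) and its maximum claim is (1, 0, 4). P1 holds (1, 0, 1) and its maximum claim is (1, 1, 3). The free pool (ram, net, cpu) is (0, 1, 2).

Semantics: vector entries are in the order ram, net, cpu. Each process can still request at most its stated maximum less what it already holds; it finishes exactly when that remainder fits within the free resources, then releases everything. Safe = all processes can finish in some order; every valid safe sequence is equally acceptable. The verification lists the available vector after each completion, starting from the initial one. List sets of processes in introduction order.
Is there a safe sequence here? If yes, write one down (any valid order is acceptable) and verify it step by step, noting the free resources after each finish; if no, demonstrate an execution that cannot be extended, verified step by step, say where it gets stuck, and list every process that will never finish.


SAFE. One safe sequence: P1, P6, P8, P0, P2.
Key observation: reading the order forward, P1 is the first process whose need (0, 1, 2) meets the free pool (0, 1, 2) exactly on a resource it requests.
Walking it through:
  pool = (0, 1, 2)
  P1 needs (0, 1, 2) <= (0, 1, 2) -> finishes; pool += (1, 0, 1) = (1, 1, 3)
  P6 needs (1, 0, 3) <= (1, 1, 3) -> finishes; pool += (0, 0, 1) = (1, 1, 4)
  P8 needs (1, 0, 4) <= (1, 1, 4) -> finishes; pool += (1, 2, 3) = (2, 3, 7)
  P0 needs (2, 1, 6) <= (2, 3, 7) -> finishes; pool += (2, 2, 2) = (4, 5, 9)
  P2 needs (2, 5, 6) <= (4, 5, 9) -> finishes; pool += (1, 0, 1) = (5, 5, 10)


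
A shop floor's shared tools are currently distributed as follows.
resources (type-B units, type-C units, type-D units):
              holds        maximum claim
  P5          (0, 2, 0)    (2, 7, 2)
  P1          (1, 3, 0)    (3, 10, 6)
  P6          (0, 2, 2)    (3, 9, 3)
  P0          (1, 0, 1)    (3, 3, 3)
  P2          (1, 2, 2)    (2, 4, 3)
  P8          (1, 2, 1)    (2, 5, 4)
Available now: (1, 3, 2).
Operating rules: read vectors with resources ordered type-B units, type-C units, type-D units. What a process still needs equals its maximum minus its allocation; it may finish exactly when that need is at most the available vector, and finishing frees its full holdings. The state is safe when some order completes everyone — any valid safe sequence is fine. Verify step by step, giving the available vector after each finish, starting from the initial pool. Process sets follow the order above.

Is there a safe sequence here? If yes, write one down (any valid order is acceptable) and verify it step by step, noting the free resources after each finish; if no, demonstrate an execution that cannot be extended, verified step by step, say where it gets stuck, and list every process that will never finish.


The state is SAFE; one workable sequence: P2, P0, P8, P6, P5, P1.
Key observation: P2 is the earliest step where a requested resource binds exactly: need (1, 2, 1), pool (1, 3, 2) at its turn.
Check, step by step:
  pool = (1, 3, 2)
  P2 needs (1, 2, 1) <= (1, 3, 2) -> finishes; pool += (1, 2, 2) = (2, 5, 4)
  P0 needs (2, 3, 2) <= (2, 5, 4) -> finishes; pool += (1, 0, 1) = (3, 5, 5)
  P8 needs (1, 3, 3) <= (3, 5, 5) -> finishes; pool += (1, 2, 1) = (4, 7, 6)
  P6 needs (3, 7, 1) <= (4, 7, 6) -> finishes; pool += (0, 2, 2) = (4, 9, 8)
  P5 needs (2, 5, 2) <= (4, 9, 8) -> finishes; pool += (0, 2, 0) = (4, 11, 8)
  P1 needs (2, 7, 6) <= (4, 11, 8) -> finishes; pool += (1, 3, 0) = (5, 14, 8)


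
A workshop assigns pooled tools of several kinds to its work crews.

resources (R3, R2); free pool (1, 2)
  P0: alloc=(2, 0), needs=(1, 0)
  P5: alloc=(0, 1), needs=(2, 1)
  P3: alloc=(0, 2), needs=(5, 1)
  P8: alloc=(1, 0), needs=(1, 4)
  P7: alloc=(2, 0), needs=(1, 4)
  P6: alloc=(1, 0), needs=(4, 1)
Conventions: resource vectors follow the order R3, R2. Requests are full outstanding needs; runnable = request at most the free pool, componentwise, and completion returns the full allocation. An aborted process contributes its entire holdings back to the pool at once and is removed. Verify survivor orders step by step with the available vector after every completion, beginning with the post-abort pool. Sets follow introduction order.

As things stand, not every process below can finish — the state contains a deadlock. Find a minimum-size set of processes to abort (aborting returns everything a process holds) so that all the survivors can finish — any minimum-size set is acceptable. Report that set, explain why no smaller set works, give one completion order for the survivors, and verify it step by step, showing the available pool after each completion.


Abort P8.
Key observation: P6 was stuck for good until P8 gave back (1, 0); in the order shown it finishes at step 2.
Minimality: the empty abort set fails — the state is deadlocked as it stands.
Survivors finish in the order: P0, P6, P3, P7, P5. Step-by-step check (pool after the aborts first):
  pool = (2, 2)
  run P0 (needs (1, 0), free (2, 2)); after release of (2, 0) the pool is (4, 2)
  run P6 (needs (4, 1), free (4, 2)); after release of (1, 0) the pool is (5, 2)
  run P3 (needs (5, 1), free (5, 2)); after release of (0, 2) the pool is (5, 4)
  run P7 (needs (1, 4), free (5, 4)); after release of (2, 0) the pool is (7, 4)
  run P5 (needs (2, 1), free (7, 4)); after release of (0, 1) the pool is (7, 5)


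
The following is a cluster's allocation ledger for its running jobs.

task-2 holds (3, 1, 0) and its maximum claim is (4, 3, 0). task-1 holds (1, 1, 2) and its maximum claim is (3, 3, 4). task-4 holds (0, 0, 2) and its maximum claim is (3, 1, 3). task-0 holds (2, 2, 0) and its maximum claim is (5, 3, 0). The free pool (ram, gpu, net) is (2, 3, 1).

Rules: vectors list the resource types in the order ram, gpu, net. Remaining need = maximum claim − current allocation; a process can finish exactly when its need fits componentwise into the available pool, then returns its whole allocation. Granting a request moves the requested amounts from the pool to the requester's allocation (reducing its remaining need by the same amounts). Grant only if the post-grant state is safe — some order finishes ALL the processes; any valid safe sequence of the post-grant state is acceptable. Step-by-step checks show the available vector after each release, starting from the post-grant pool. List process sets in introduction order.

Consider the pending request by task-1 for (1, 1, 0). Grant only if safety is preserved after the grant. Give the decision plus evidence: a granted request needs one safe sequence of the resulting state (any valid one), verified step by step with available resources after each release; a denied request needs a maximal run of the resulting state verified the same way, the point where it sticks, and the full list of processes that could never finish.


GRANT: granting preserves safety; a valid post-grant sequence is task-2, task-0, task-4, task-1.
Key observation: the grant leaves (1, 2, 1) free — enough for task-2, whose release restarts the cascade.
Check on the post-grant state, step by step:
  pool = (1, 2, 1)
  task-2: need (1, 2, 0) fits (1, 2, 1); releases (3, 1, 0), pool now (4, 3, 1)
  task-0: need (3, 1, 0) fits (4, 3, 1); releases (2, 2, 0), pool now (6, 5, 1)
  task-4: need (3, 1, 1) fits (6, 5, 1); releases (0, 0, 2), pool now (6, 5, 3)
  task-1: need (1, 1, 2) fits (6, 5, 3); releases (2, 2, 2), pool now (8, 7, 5)


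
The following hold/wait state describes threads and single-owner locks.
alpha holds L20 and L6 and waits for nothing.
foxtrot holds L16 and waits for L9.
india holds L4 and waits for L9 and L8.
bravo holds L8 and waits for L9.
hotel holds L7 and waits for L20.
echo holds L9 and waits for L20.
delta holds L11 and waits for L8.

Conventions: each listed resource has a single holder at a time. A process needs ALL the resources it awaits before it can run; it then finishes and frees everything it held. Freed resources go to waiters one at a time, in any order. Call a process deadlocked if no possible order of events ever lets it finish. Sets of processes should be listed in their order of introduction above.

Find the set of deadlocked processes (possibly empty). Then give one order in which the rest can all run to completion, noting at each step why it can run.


The deadlocked set is empty.
Key observation: there is no circular wait here — follow any chain and it reaches a process that is free to run now.
The rest can finish in the order alpha, echo, bravo, india, foxtrot, delta, hotel.
Step-by-step check:
  alpha waits on nothing -> runs at once and releases L20 and L6
  echo: everything it awaited (L20) is free; runs, freeing L9
  bravo: everything it awaited (L9) is free; runs, freeing L8
  india: everything it awaited (L9 and L8) is free; runs, freeing L4
  foxtrot: everything it awaited (L9) is free; runs, freeing L16
  delta: everything it awaited (L8) is free; runs, freeing L11
  hotel: everything it awaited (L20) is free; runs, freeing L7


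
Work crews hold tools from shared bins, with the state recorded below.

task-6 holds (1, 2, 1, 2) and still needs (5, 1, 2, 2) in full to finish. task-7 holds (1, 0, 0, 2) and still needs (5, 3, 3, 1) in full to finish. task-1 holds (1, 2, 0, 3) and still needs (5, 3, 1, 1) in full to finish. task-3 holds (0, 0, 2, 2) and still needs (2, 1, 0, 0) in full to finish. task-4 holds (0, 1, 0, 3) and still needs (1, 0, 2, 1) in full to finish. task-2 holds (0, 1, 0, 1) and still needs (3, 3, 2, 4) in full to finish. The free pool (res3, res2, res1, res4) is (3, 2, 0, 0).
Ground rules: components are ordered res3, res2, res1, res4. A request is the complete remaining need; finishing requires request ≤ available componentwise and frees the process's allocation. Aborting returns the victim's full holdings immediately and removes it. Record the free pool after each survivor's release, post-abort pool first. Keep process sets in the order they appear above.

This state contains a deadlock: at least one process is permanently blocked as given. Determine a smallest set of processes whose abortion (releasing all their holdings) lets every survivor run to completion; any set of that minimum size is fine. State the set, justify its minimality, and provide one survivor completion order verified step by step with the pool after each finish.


Abort task-6 and task-1.
Key observation: the returned (2, 4, 1, 5) from task-6 and task-1 is what brings task-7 — unrunnable before, under any order — into play at step 3.
No one abort is enough; case by case: task-6 alone leaves task-7 blocked (short on res3); task-7 alone leaves task-6 blocked (short on res3); task-1 alone leaves task-6 blocked (short on res3); task-3 alone leaves task-6 blocked (short on res3); task-4 alone leaves task-6 blocked (short on res3); task-2 alone leaves task-6 blocked (short on res3).
The survivors complete as task-3, task-4, task-7, task-2. Verifying each step (starting from the post-abort pool):
  pool = (5, 6, 1, 5)
  task-3 needs (2, 1, 0, 0) <= (5, 6, 1, 5) -> finishes; pool += (0, 0, 2, 2) = (5, 6, 3, 7)
  task-4 needs (1, 0, 2, 1) <= (5, 6, 3, 7) -> finishes; pool += (0, 1, 0, 3) = (5, 7, 3, 10)
  task-7 needs (5, 3, 3, 1) <= (5, 7, 3, 10) -> finishes; pool += (1, 0, 0, 2) = (6, 7, 3, 12)
  task-2 needs (3, 3, 2, 4) <= (6, 7, 3, 12) -> finishes; pool += (0, 1, 0, 1) = (6, 8, 3, 13)
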